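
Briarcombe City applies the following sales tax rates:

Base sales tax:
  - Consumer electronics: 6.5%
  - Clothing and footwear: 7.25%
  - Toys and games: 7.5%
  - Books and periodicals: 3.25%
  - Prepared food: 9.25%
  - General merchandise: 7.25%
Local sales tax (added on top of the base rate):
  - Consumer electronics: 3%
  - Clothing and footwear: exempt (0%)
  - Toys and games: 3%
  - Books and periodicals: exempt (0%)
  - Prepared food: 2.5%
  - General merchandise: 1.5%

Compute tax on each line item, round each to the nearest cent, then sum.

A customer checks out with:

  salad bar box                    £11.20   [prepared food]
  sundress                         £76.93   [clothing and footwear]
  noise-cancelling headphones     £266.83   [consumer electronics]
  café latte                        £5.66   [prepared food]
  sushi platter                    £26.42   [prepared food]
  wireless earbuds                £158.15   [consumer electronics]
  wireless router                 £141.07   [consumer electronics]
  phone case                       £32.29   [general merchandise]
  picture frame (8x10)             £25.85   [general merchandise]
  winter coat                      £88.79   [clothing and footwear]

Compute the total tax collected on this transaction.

£75.97

Salad bar box £11.20: prepared food → 9.25% + 2.5% local = 11.75% → £1.32
Sundress £76.93: clothing and footwear → 7.25% + 0% local = 7.25% → £5.58
Noise-cancelling headphones £266.83: consumer electronics → 6.5% + 3% local = 9.5% → £25.35
Café latte £5.66: prepared food → 9.25% + 2.5% local = 11.75% → £0.67
Sushi platter £26.42: prepared food → 9.25% + 2.5% local = 11.75% → £3.10
Wireless earbuds £158.15: consumer electronics → 6.5% + 3% local = 9.5% → £15.02
Wireless router £141.07: consumer electronics → 6.5% + 3% local = 9.5% → £13.40
Phone case £32.29: general merchandise → 7.25% + 1.5% local = 8.75% → £2.83
Picture frame (8x10) £25.85: general merchandise → 7.25% + 1.5% local = 8.75% → £2.26
Winter coat £88.79: clothing and footwear → 7.25% + 0% local = 7.25% → £6.44
Total tax = £1.32 + £5.58 + £25.35 + £0.67 + £3.10 + £15.02 + £13.40 + £2.83 + £2.26 + £6.44 = £75.97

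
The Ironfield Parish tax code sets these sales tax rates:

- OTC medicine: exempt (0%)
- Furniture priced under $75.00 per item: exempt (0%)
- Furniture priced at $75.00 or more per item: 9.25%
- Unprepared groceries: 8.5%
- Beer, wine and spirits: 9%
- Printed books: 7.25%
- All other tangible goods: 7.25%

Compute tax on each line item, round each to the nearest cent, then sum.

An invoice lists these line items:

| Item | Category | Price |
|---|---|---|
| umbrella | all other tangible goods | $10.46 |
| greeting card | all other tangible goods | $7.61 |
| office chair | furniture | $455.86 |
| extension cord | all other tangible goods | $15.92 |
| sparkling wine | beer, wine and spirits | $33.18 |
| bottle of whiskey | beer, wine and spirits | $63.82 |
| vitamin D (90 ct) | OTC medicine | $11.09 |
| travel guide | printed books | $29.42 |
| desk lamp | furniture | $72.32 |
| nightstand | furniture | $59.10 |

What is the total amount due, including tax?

$814.27

Umbrella $10.46: all other tangible goods → 7.25% → $0.76
Greeting card $7.61: all other tangible goods → 7.25% → $0.55
Office chair $455.86: furniture, $75.00 or more → 9.25% → $42.17
Extension cord $15.92: all other tangible goods → 7.25% → $1.15
Sparkling wine $33.18: beer, wine and spirits → 9% → $2.99
Bottle of whiskey $63.82: beer, wine and spirits → 9% → $5.74
Vitamin D (90 ct) $11.09: OTC medicine → 0% → $0.00
Travel guide $29.42: printed books → 7.25% → $2.13
Desk lamp $72.32: furniture, under $75.00 → 0% → $0.00
Nightstand $59.10: furniture, under $75.00 → 0% → $0.00
Subtotal = $758.78; tax = $55.49; total due = $814.27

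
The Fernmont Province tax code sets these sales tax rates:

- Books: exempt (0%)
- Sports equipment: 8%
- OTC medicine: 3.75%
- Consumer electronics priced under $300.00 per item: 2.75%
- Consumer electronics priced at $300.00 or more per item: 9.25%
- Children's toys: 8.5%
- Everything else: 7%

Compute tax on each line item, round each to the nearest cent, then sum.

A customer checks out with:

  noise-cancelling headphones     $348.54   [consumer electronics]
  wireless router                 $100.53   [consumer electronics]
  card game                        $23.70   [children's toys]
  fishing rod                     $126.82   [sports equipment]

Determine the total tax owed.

Noise-cancelling headphones $348.54: consumer electronics, $300.00 or more → 9.25% → $32.24
Wireless router $100.53: consumer electronics, under $300.00 → 2.75% → $2.76
Card game $23.70: children's toys → 8.5% → $2.01
Fishing rod $126.82: sports equipment → 8% → $10.15
Total tax = $32.24 + $2.76 + $2.01 + $10.15 = $47.16

$47.16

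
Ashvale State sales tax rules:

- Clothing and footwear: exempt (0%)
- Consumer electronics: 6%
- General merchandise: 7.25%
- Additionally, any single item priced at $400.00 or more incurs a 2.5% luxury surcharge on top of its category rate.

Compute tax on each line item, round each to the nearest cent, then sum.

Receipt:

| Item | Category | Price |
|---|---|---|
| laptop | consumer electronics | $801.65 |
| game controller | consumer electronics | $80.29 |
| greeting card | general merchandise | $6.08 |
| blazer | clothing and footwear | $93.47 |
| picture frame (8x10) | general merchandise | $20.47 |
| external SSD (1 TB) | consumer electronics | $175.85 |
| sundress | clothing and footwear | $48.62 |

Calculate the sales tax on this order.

Laptop $801.65: consumer electronics → 6% + 2.5% surcharge = 8.5% → $68.14
Game controller $80.29: consumer electronics → 6% → $4.82
Greeting card $6.08: general merchandise → 7.25% → $0.44
Blazer $93.47: clothing and footwear → 0% → $0.00
Picture frame (8x10) $20.47: general merchandise → 7.25% → $1.48
External SSD (1 TB) $175.85: consumer electronics → 6% → $10.55
Sundress $48.62: clothing and footwear → 0% → $0.00
Total tax = $68.14 + $4.82 + $0.44 + $1.48 + $10.55 = $85.43

$85.43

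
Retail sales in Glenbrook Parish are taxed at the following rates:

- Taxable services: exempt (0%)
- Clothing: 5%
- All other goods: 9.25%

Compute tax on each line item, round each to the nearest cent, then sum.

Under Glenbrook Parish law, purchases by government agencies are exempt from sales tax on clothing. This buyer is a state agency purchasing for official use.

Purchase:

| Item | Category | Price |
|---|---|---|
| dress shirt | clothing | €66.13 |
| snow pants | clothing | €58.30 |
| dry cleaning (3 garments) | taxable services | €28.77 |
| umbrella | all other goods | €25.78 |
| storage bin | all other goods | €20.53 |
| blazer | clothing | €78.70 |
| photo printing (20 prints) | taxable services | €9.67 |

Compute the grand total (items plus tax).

€292.16

Dress shirt €66.13: clothing, buyer-exempt → 0% → €0.00
Snow pants €58.30: clothing, buyer-exempt → 0% → €0.00
Dry cleaning (3 garments) €28.77: taxable services → 0% → €0.00
Umbrella €25.78: all other goods → 9.25% → €2.38
Storage bin €20.53: all other goods → 9.25% → €1.90
Blazer €78.70: clothing, buyer-exempt → 0% → €0.00
Photo printing (20 prints) €9.67: taxable services → 0% → €0.00
Subtotal = €287.88; tax = €4.28; total due = €292.16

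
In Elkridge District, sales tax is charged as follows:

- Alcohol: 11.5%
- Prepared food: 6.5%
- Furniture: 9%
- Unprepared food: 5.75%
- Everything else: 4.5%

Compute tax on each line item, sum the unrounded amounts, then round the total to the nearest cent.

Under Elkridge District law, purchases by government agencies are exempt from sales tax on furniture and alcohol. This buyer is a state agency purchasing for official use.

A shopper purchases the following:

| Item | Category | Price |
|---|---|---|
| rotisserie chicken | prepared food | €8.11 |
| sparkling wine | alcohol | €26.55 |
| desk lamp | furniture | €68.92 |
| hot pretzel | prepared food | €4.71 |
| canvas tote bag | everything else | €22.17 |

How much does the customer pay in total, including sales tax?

€132.29

Rotisserie chicken €8.11: prepared food → 6.5% → €0.52715
Sparkling wine €26.55: alcohol, buyer-exempt → 0% → €0.00
Desk lamp €68.92: furniture, buyer-exempt → 0% → €0.00
Hot pretzel €4.71: prepared food → 6.5% → €0.30615
Canvas tote bag €22.17: everything else → 4.5% → €0.99765
Subtotal = €130.46; unrounded tax = €1.83095 → €1.83; total due = €132.29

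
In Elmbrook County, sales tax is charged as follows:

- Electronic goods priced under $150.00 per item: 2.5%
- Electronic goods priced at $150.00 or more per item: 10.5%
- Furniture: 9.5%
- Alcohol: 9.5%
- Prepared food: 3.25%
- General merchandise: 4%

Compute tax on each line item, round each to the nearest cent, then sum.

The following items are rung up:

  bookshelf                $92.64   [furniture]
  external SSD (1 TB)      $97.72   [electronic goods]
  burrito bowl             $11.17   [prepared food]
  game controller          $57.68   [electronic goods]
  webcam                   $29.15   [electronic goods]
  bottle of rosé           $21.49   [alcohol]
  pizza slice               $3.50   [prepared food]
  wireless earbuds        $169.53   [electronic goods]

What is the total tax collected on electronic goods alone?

External SSD (1 TB) $97.72: electronic goods, under $150.00 → 2.5% → $2.44
Game controller $57.68: electronic goods, under $150.00 → 2.5% → $1.44
Webcam $29.15: electronic goods, under $150.00 → 2.5% → $0.73
Wireless earbuds $169.53: electronic goods, $150.00 or more → 10.5% → $17.80
Tax on electronic goods = $2.44 + $1.44 + $0.73 + $17.80 = $22.41

$22.41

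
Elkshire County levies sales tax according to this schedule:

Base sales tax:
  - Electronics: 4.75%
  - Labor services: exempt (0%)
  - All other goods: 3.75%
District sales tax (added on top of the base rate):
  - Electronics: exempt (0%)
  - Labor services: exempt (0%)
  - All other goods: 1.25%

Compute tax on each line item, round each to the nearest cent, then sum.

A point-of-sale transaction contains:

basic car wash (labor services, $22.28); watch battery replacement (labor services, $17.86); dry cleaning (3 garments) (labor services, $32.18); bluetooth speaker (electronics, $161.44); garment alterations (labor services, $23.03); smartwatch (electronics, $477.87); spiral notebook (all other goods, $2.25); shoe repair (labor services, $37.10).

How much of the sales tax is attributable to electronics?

Bluetooth speaker $161.44: electronics → 4.75% + 0% district = 4.75% → $7.67
Smartwatch $477.87: electronics → 4.75% + 0% district = 4.75% → $22.70
Tax on electronics = $7.67 + $22.70 = $30.37

$30.37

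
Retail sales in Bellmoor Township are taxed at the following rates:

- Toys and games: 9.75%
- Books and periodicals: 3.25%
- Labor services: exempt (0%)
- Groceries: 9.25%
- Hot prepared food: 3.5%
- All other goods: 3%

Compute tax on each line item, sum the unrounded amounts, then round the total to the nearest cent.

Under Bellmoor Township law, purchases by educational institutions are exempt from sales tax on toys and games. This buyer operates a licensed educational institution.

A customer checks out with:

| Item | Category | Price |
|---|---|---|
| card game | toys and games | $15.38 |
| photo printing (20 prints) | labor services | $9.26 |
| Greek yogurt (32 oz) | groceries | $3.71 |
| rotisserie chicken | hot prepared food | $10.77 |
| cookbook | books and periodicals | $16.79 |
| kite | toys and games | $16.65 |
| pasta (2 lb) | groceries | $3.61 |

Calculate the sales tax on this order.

$1.60

Card game $15.38: toys and games, buyer-exempt → 0% → $0.00
Photo printing (20 prints) $9.26: labor services → 0% → $0.00
Greek yogurt (32 oz) $3.71: groceries → 9.25% → $0.343175
Rotisserie chicken $10.77: hot prepared food → 3.5% → $0.37695
Cookbook $16.79: books and periodicals → 3.25% → $0.545675
Kite $16.65: toys and games, buyer-exempt → 0% → $0.00
Pasta (2 lb) $3.61: groceries → 9.25% → $0.333925
Unrounded tax sum = $1.599725 → $1.60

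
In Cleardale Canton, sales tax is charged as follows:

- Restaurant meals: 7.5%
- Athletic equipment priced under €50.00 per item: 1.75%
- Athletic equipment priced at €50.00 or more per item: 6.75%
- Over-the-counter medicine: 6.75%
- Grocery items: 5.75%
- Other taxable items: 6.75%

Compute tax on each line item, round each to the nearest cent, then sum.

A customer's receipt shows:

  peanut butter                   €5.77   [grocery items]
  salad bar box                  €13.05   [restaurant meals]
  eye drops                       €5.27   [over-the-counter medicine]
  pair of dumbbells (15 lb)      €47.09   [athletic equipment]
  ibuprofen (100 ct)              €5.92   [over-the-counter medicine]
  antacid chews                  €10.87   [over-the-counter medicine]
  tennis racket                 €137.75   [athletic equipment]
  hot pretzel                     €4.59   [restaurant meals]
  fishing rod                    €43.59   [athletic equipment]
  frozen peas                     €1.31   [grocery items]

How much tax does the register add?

€14.10

Peanut butter €5.77: grocery items → 5.75% → €0.33
Salad bar box €13.05: restaurant meals → 7.5% → €0.98
Eye drops €5.27: over-the-counter medicine → 6.75% → €0.36
Pair of dumbbells (15 lb) €47.09: athletic equipment, under €50.00 → 1.75% → €0.82
Ibuprofen (100 ct) €5.92: over-the-counter medicine → 6.75% → €0.40
Antacid chews €10.87: over-the-counter medicine → 6.75% → €0.73
Tennis racket €137.75: athletic equipment, €50.00 or more → 6.75% → €9.30
Hot pretzel €4.59: restaurant meals → 7.5% → €0.34
Fishing rod €43.59: athletic equipment, under €50.00 → 1.75% → €0.76
Frozen peas €1.31: grocery items → 5.75% → €0.08
Total tax = €0.33 + €0.98 + €0.36 + €0.82 + €0.40 + €0.73 + €9.30 + €0.34 + €0.76 + €0.08 = €14.10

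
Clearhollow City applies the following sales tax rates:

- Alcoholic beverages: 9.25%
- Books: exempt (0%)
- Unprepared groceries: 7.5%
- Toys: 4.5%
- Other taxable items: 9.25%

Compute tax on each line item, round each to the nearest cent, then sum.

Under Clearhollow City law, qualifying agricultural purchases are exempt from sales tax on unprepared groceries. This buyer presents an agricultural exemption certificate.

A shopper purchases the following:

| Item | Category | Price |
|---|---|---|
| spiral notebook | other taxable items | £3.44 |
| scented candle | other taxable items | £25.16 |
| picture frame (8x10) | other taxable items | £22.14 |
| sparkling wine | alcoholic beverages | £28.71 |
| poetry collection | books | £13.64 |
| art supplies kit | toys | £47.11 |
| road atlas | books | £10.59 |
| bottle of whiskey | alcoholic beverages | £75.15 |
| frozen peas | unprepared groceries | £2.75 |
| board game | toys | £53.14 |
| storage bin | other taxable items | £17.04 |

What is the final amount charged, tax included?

Spiral notebook £3.44: other taxable items → 9.25% → £0.32
Scented candle £25.16: other taxable items → 9.25% → £2.33
Picture frame (8x10) £22.14: other taxable items → 9.25% → £2.05
Sparkling wine £28.71: alcoholic beverages → 9.25% → £2.66
Poetry collection £13.64: books → 0% → £0.00
Art supplies kit £47.11: toys → 4.5% → £2.12
Road atlas £10.59: books → 0% → £0.00
Bottle of whiskey £75.15: alcoholic beverages → 9.25% → £6.95
Frozen peas £2.75: unprepared groceries, buyer-exempt → 0% → £0.00
Board game £53.14: toys → 4.5% → £2.39
Storage bin £17.04: other taxable items → 9.25% → £1.58
Subtotal = £298.87; tax = £20.40; total due = £319.27

£319.27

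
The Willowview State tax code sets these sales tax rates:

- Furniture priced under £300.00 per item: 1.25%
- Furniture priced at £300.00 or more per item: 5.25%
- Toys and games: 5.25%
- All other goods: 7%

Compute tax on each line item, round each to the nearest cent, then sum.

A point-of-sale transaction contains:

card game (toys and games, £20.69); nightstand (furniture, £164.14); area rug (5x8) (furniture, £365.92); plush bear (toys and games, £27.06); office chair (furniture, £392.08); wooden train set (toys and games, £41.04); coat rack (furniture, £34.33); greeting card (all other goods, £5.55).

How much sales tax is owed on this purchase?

Card game £20.69: toys and games → 5.25% → £1.09
Nightstand £164.14: furniture, under £300.00 → 1.25% → £2.05
Area rug (5x8) £365.92: furniture, £300.00 or more → 5.25% → £19.21
Plush bear £27.06: toys and games → 5.25% → £1.42
Office chair £392.08: furniture, £300.00 or more → 5.25% → £20.58
Wooden train set £41.04: toys and games → 5.25% → £2.15
Coat rack £34.33: furniture, under £300.00 → 1.25% → £0.43
Greeting card £5.55: all other goods → 7% → £0.39
Total tax = £1.09 + £2.05 + £19.21 + £1.42 + £20.58 + £2.15 + £0.43 + £0.39 = £47.32

£47.32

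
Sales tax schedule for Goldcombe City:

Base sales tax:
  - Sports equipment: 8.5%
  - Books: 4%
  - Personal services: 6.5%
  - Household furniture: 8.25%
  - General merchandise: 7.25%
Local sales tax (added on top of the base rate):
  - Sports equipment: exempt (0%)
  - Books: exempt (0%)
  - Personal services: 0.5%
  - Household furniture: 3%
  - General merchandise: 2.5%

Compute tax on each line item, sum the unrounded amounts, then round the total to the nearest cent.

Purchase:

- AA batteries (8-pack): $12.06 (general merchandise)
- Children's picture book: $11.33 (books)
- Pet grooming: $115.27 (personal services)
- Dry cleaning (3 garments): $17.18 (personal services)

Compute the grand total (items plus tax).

$166.74

AA batteries (8-pack) $12.06: general merchandise → 7.25% + 2.5% local = 9.75% → $1.17585
Children's picture book $11.33: books → 4% + 0% local = 4% → $0.4532
Pet grooming $115.27: personal services → 6.5% + 0.5% local = 7% → $8.0689
Dry cleaning (3 garments) $17.18: personal services → 6.5% + 0.5% local = 7% → $1.2026
Subtotal = $155.84; unrounded tax = $10.90055 → $10.90; total due = $166.74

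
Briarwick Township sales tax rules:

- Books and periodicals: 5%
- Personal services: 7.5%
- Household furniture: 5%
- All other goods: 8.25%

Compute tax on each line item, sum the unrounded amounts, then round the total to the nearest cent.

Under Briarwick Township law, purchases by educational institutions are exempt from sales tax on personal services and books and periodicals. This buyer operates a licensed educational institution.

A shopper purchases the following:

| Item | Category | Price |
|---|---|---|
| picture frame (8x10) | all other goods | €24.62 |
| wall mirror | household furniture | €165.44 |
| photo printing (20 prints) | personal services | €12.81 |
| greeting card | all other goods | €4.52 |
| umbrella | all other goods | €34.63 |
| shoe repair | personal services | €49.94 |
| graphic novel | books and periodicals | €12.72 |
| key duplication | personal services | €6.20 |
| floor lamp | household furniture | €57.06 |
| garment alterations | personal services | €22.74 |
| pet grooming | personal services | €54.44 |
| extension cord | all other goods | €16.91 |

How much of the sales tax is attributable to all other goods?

€6.66

Picture frame (8x10) €24.62: all other goods → 8.25% → €2.03115
Greeting card €4.52: all other goods → 8.25% → €0.3729
Umbrella €34.63: all other goods → 8.25% → €2.856975
Extension cord €16.91: all other goods → 8.25% → €1.395075
Tax on all other goods: unrounded sum = €6.6561 → €6.66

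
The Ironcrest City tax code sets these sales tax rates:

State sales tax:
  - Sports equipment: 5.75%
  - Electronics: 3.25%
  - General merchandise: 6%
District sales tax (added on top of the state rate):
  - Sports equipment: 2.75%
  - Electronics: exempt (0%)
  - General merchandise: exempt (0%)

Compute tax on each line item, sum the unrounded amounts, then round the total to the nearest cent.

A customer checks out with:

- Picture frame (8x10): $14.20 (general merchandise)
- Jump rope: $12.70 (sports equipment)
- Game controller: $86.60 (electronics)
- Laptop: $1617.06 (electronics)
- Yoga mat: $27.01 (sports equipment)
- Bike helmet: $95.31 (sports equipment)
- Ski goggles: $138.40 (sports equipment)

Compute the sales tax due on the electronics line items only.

$55.37

Game controller $86.60: electronics → 3.25% + 0% district = 3.25% → $2.8145
Laptop $1617.06: electronics → 3.25% + 0% district = 3.25% → $52.55445
Tax on electronics: unrounded sum = $55.36895 → $55.37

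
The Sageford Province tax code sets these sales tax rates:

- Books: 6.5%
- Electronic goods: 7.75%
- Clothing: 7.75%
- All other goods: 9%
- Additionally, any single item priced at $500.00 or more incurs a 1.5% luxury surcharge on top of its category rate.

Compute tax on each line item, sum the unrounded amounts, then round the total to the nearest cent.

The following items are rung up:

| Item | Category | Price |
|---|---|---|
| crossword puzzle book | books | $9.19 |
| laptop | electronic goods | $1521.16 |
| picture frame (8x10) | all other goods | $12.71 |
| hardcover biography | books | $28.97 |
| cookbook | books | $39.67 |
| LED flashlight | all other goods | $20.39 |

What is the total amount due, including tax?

Crossword puzzle book $9.19: books → 6.5% → $0.59735
Laptop $1521.16: electronic goods → 7.75% + 1.5% surcharge = 9.25% → $140.7073
Picture frame (8x10) $12.71: all other goods → 9% → $1.1439
Hardcover biography $28.97: books → 6.5% → $1.88305
Cookbook $39.67: books → 6.5% → $2.57855
LED flashlight $20.39: all other goods → 9% → $1.8351
Subtotal = $1632.09; unrounded tax = $148.74525 → $148.75; total due = $1780.84

$1780.84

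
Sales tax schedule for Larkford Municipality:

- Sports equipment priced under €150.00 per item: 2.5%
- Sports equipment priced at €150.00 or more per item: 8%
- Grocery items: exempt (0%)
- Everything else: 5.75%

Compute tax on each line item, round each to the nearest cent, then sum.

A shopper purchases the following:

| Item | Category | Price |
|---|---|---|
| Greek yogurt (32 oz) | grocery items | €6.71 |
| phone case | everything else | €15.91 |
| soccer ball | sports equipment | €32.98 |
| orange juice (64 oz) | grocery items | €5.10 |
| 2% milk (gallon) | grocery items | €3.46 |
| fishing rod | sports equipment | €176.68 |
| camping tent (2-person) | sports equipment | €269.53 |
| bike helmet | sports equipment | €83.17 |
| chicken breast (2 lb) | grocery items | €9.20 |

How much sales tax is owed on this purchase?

€39.50

Greek yogurt (32 oz) €6.71: grocery items → 0% → €0.00
Phone case €15.91: everything else → 5.75% → €0.91
Soccer ball €32.98: sports equipment, under €150.00 → 2.5% → €0.82
Orange juice (64 oz) €5.10: grocery items → 0% → €0.00
2% milk (gallon) €3.46: grocery items → 0% → €0.00
Fishing rod €176.68: sports equipment, €150.00 or more → 8% → €14.13
Camping tent (2-person) €269.53: sports equipment, €150.00 or more → 8% → €21.56
Bike helmet €83.17: sports equipment, under €150.00 → 2.5% → €2.08
Chicken breast (2 lb) €9.20: grocery items → 0% → €0.00
Total tax = €0.91 + €0.82 + €14.13 + €21.56 + €2.08 = €39.50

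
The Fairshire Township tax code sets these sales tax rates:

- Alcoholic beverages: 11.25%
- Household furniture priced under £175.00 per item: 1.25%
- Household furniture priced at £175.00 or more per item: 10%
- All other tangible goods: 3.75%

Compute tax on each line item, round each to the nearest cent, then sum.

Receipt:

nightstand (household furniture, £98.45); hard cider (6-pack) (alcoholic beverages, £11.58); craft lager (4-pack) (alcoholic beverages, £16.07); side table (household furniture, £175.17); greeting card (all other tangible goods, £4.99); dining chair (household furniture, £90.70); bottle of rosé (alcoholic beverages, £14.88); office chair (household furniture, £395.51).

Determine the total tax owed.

Nightstand £98.45: household furniture, under £175.00 → 1.25% → £1.23
Hard cider (6-pack) £11.58: alcoholic beverages → 11.25% → £1.30
Craft lager (4-pack) £16.07: alcoholic beverages → 11.25% → £1.81
Side table £175.17: household furniture, £175.00 or more → 10% → £17.52
Greeting card £4.99: all other tangible goods → 3.75% → £0.19
Dining chair £90.70: household furniture, under £175.00 → 1.25% → £1.13
Bottle of rosé £14.88: alcoholic beverages → 11.25% → £1.67
Office chair £395.51: household furniture, £175.00 or more → 10% → £39.55
Total tax = £1.23 + £1.30 + £1.81 + £17.52 + £0.19 + £1.13 + £1.67 + £39.55 = £64.40

£64.40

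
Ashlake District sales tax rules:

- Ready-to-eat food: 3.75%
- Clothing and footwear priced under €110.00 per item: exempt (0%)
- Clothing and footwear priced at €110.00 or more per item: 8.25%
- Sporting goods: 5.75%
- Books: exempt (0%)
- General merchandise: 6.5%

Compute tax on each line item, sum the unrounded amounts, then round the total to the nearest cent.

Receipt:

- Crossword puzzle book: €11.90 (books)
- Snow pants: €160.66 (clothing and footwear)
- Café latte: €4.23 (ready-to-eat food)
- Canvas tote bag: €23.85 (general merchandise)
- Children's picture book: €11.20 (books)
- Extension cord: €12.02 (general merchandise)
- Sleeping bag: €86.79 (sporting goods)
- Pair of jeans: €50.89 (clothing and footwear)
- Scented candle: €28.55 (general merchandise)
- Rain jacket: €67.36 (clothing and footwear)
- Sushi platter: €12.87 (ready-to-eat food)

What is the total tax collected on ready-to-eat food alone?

€0.64

Café latte €4.23: ready-to-eat food → 3.75% → €0.158625
Sushi platter €12.87: ready-to-eat food → 3.75% → €0.482625
Tax on ready-to-eat food: unrounded sum = €0.64125 → €0.64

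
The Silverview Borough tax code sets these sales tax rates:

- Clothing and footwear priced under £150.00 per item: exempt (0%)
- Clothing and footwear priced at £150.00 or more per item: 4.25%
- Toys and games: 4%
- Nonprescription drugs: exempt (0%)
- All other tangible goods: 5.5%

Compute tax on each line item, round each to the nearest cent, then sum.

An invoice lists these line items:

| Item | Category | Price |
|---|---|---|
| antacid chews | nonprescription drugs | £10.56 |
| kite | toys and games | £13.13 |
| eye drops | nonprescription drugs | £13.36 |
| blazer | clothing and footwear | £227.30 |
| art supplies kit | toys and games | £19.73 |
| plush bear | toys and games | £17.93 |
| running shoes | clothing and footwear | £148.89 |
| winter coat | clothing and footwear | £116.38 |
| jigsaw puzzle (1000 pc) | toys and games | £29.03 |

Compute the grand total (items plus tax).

£609.17

Antacid chews £10.56: nonprescription drugs → 0% → £0.00
Kite £13.13: toys and games → 4% → £0.53
Eye drops £13.36: nonprescription drugs → 0% → £0.00
Blazer £227.30: clothing and footwear, £150.00 or more → 4.25% → £9.66
Art supplies kit £19.73: toys and games → 4% → £0.79
Plush bear £17.93: toys and games → 4% → £0.72
Running shoes £148.89: clothing and footwear, under £150.00 → 0% → £0.00
Winter coat £116.38: clothing and footwear, under £150.00 → 0% → £0.00
Jigsaw puzzle (1000 pc) £29.03: toys and games → 4% → £1.16
Subtotal = £596.31; tax = £12.86; total due = £609.17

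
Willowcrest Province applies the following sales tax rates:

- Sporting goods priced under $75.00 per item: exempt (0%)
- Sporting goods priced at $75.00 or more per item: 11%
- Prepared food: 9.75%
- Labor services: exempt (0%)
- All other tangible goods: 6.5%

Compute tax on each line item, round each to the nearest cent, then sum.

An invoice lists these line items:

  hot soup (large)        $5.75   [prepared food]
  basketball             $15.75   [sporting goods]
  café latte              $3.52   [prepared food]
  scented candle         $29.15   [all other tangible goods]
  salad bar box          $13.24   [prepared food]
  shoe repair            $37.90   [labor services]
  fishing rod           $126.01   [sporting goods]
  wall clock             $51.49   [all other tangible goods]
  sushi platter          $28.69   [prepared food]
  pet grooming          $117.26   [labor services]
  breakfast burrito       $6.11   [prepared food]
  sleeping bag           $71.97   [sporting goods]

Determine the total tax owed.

$24.69

Hot soup (large) $5.75: prepared food → 9.75% → $0.56
Basketball $15.75: sporting goods, under $75.00 → 0% → $0.00
Café latte $3.52: prepared food → 9.75% → $0.34
Scented candle $29.15: all other tangible goods → 6.5% → $1.89
Salad bar box $13.24: prepared food → 9.75% → $1.29
Shoe repair $37.90: labor services → 0% → $0.00
Fishing rod $126.01: sporting goods, $75.00 or more → 11% → $13.86
Wall clock $51.49: all other tangible goods → 6.5% → $3.35
Sushi platter $28.69: prepared food → 9.75% → $2.80
Pet grooming $117.26: labor services → 0% → $0.00
Breakfast burrito $6.11: prepared food → 9.75% → $0.60
Sleeping bag $71.97: sporting goods, under $75.00 → 0% → $0.00
Total tax = $0.56 + $0.34 + $1.89 + $1.29 + $13.86 + $3.35 + $2.80 + $0.60 = $24.69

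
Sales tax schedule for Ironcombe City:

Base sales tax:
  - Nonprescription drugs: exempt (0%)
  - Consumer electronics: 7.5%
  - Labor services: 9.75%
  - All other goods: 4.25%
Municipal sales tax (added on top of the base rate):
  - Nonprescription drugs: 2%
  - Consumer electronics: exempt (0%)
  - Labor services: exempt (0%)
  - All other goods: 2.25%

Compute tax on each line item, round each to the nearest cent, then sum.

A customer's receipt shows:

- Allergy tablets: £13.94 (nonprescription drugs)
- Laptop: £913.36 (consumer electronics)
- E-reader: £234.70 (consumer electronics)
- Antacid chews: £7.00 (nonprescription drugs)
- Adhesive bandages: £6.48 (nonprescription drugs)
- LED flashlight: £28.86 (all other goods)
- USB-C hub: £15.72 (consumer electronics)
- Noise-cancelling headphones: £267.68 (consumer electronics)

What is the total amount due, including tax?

£1597.53

Allergy tablets £13.94: nonprescription drugs → 0% + 2% municipal = 2% → £0.28
Laptop £913.36: consumer electronics → 7.5% + 0% municipal = 7.5% → £68.50
E-reader £234.70: consumer electronics → 7.5% + 0% municipal = 7.5% → £17.60
Antacid chews £7.00: nonprescription drugs → 0% + 2% municipal = 2% → £0.14
Adhesive bandages £6.48: nonprescription drugs → 0% + 2% municipal = 2% → £0.13
LED flashlight £28.86: all other goods → 4.25% + 2.25% municipal = 6.5% → £1.88
USB-C hub £15.72: consumer electronics → 7.5% + 0% municipal = 7.5% → £1.18
Noise-cancelling headphones £267.68: consumer electronics → 7.5% + 0% municipal = 7.5% → £20.08
Subtotal = £1487.74; tax = £109.79; total due = £1597.53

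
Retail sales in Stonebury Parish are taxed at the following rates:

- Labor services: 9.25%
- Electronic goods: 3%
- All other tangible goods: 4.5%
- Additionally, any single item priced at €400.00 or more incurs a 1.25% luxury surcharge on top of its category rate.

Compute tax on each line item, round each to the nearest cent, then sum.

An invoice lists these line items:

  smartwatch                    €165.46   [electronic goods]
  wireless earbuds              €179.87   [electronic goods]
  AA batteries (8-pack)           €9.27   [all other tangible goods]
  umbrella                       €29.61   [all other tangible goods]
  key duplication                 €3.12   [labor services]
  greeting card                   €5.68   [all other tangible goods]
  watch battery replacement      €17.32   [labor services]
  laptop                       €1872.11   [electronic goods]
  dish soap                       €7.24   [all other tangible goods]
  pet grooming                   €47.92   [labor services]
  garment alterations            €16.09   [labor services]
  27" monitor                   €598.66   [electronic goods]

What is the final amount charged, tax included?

€3077.86

Smartwatch €165.46: electronic goods → 3% → €4.96
Wireless earbuds €179.87: electronic goods → 3% → €5.40
AA batteries (8-pack) €9.27: all other tangible goods → 4.5% → €0.42
Umbrella €29.61: all other tangible goods → 4.5% → €1.33
Key duplication €3.12: labor services → 9.25% → €0.29
Greeting card €5.68: all other tangible goods → 4.5% → €0.26
Watch battery replacement €17.32: labor services → 9.25% → €1.60
Laptop €1872.11: electronic goods → 3% + 1.25% surcharge = 4.25% → €79.56
Dish soap €7.24: all other tangible goods → 4.5% → €0.33
Pet grooming €47.92: labor services → 9.25% → €4.43
Garment alterations €16.09: labor services → 9.25% → €1.49
27" monitor €598.66: electronic goods → 3% + 1.25% surcharge = 4.25% → €25.44
Subtotal = €2952.35; tax = €125.51; total due = €3077.86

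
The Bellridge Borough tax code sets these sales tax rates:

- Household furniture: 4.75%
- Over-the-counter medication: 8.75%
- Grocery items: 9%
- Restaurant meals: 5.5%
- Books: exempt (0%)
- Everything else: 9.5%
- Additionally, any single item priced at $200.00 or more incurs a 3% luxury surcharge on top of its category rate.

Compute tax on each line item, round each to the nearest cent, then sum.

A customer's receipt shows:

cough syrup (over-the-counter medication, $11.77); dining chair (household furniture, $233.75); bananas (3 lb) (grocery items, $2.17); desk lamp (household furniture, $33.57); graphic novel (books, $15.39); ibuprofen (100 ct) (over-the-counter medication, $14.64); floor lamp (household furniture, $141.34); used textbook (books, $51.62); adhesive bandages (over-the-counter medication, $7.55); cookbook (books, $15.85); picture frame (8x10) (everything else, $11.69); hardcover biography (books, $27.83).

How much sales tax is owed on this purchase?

Cough syrup $11.77: over-the-counter medication → 8.75% → $1.03
Dining chair $233.75: household furniture → 4.75% + 3% surcharge = 7.75% → $18.12
Bananas (3 lb) $2.17: grocery items → 9% → $0.20
Desk lamp $33.57: household furniture → 4.75% → $1.59
Graphic novel $15.39: books → 0% → $0.00
Ibuprofen (100 ct) $14.64: over-the-counter medication → 8.75% → $1.28
Floor lamp $141.34: household furniture → 4.75% → $6.71
Used textbook $51.62: books → 0% → $0.00
Adhesive bandages $7.55: over-the-counter medication → 8.75% → $0.66
Cookbook $15.85: books → 0% → $0.00
Picture frame (8x10) $11.69: everything else → 9.5% → $1.11
Hardcover biography $27.83: books → 0% → $0.00
Total tax = $1.03 + $18.12 + $0.20 + $1.59 + $1.28 + $6.71 + $0.66 + $1.11 = $30.70

$30.70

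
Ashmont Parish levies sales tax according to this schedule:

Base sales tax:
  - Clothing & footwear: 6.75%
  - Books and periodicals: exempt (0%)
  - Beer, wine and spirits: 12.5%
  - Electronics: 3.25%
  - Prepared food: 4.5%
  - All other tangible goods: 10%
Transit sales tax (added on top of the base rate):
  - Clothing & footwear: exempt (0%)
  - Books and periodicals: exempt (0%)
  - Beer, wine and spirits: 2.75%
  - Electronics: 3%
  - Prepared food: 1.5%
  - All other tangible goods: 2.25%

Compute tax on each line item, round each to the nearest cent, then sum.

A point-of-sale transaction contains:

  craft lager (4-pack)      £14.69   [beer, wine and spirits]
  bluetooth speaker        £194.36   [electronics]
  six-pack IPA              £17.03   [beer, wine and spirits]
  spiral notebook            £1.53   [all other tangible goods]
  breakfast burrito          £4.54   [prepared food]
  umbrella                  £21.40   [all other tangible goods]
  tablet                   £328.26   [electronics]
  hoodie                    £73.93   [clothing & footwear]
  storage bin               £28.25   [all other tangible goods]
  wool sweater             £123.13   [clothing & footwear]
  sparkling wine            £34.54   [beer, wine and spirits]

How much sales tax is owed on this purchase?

Craft lager (4-pack) £14.69: beer, wine and spirits → 12.5% + 2.75% transit = 15.25% → £2.24
Bluetooth speaker £194.36: electronics → 3.25% + 3% transit = 6.25% → £12.15
Six-pack IPA £17.03: beer, wine and spirits → 12.5% + 2.75% transit = 15.25% → £2.60
Spiral notebook £1.53: all other tangible goods → 10% + 2.25% transit = 12.25% → £0.19
Breakfast burrito £4.54: prepared food → 4.5% + 1.5% transit = 6% → £0.27
Umbrella £21.40: all other tangible goods → 10% + 2.25% transit = 12.25% → £2.62
Tablet £328.26: electronics → 3.25% + 3% transit = 6.25% → £20.52
Hoodie £73.93: clothing & footwear → 6.75% + 0% transit = 6.75% → £4.99
Storage bin £28.25: all other tangible goods → 10% + 2.25% transit = 12.25% → £3.46
Wool sweater £123.13: clothing & footwear → 6.75% + 0% transit = 6.75% → £8.31
Sparkling wine £34.54: beer, wine and spirits → 12.5% + 2.75% transit = 15.25% → £5.27
Total tax = £2.24 + £12.15 + £2.60 + £0.19 + £0.27 + £2.62 + £20.52 + £4.99 + £3.46 + £8.31 + £5.27 = £62.62

£62.62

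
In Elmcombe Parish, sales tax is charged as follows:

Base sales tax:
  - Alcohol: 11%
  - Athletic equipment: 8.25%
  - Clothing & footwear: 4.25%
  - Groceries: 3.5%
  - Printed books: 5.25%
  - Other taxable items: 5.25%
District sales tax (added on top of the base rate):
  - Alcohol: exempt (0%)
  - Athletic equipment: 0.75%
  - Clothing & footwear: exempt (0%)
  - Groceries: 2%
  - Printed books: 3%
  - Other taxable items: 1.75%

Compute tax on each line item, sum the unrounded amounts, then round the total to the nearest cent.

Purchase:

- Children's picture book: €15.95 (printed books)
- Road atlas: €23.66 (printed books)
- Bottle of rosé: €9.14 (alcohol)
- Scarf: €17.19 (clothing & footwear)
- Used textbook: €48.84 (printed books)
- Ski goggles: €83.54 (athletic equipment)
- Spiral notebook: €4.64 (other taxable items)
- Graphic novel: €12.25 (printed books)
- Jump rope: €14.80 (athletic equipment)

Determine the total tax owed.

Children's picture book €15.95: printed books → 5.25% + 3% district = 8.25% → €1.315875
Road atlas €23.66: printed books → 5.25% + 3% district = 8.25% → €1.95195
Bottle of rosé €9.14: alcohol → 11% + 0% district = 11% → €1.0054
Scarf €17.19: clothing & footwear → 4.25% + 0% district = 4.25% → €0.730575
Used textbook €48.84: printed books → 5.25% + 3% district = 8.25% → €4.0293
Ski goggles €83.54: athletic equipment → 8.25% + 0.75% district = 9% → €7.5186
Spiral notebook €4.64: other taxable items → 5.25% + 1.75% district = 7% → €0.3248
Graphic novel €12.25: printed books → 5.25% + 3% district = 8.25% → €1.010625
Jump rope €14.80: athletic equipment → 8.25% + 0.75% district = 9% → €1.332
Unrounded tax sum = €19.219125 → €19.22

€19.22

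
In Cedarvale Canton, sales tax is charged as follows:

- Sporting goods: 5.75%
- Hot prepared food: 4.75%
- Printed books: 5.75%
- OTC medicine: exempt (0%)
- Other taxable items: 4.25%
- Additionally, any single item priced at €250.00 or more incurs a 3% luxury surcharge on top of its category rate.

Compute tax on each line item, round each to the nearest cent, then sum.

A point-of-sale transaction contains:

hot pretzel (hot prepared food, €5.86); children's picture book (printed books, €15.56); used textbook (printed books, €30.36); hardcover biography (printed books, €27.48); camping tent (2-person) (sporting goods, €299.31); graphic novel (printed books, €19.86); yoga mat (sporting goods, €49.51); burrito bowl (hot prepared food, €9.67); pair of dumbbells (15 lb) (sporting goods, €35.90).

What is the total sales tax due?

€37.20

Hot pretzel €5.86: hot prepared food → 4.75% → €0.28
Children's picture book €15.56: printed books → 5.75% → €0.89
Used textbook €30.36: printed books → 5.75% → €1.75
Hardcover biography €27.48: printed books → 5.75% → €1.58
Camping tent (2-person) €299.31: sporting goods → 5.75% + 3% surcharge = 8.75% → €26.19
Graphic novel €19.86: printed books → 5.75% → €1.14
Yoga mat €49.51: sporting goods → 5.75% → €2.85
Burrito bowl €9.67: hot prepared food → 4.75% → €0.46
Pair of dumbbells (15 lb) €35.90: sporting goods → 5.75% → €2.06
Total tax = €0.28 + €0.89 + €1.75 + €1.58 + €26.19 + €1.14 + €2.85 + €0.46 + €2.06 = €37.20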